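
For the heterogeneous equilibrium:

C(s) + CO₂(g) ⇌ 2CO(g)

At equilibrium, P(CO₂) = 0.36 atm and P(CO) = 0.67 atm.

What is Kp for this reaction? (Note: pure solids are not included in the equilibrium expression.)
K_p = 1.247

Solid C is excluded.
Kp = P(CO)²/P(CO₂) = (0.67)²/0.36 = 0.4489/0.36 = 1.247.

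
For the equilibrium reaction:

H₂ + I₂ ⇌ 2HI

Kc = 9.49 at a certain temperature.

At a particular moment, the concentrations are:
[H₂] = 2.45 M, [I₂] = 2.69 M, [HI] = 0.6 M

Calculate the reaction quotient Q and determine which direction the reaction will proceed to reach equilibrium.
Q = 0.055, Q < K, reaction proceeds forward (toward products)

Q = ([HI]^2) / ([H₂] × [I₂])
  = ((0.6)^2) / ((2.45)·(2.69)) = 0.36/6.5905 = 0.05462
Since Q = 0.05462 < Kc = 9.49, the reaction proceeds forward (toward products) to reach equilibrium.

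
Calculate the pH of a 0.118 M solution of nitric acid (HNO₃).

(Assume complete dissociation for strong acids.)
pH = 0.93

[H⁺] = 0.118 M for strong acid. pH = -log[H⁺] = -log(0.118)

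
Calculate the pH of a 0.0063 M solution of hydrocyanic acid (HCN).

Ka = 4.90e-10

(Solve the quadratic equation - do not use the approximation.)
pH = 5.76

x² + Ka×x - Ka×C = 0. Using quadratic formula: [H⁺] = 1.7567e-06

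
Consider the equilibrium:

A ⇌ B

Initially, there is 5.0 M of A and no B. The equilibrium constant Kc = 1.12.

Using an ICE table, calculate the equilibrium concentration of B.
[B] = 2.642 M

ICE: [A] = 5.0 − x, [B] = x.
Kc = x/(5.0 − x) = 1.12 ⇒ x = 1.12·5.0/(1 + 1.12) = 5.6/2.12 = 2.642.
[B] = x = 2.642 M.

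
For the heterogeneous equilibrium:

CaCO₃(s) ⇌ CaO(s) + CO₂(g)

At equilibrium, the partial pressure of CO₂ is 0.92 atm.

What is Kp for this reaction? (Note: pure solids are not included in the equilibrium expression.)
K_p = 0.92

Solids (CaCO₃, CaO) have activity 1 and are excluded.
Kp = P(CO₂) = 0.92.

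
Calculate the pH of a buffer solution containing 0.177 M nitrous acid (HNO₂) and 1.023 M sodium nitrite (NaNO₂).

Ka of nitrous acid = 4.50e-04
pH = 4.11

pKa = -log(4.50e-04) = 3.35. pH = pKa + log([A⁻]/[HA]) = 3.35 + log(1.023/0.177)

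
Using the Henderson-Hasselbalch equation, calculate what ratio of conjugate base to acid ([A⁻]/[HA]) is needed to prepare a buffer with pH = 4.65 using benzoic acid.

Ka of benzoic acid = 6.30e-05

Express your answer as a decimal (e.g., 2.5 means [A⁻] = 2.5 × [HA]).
[A⁻]/[HA] = 2.814

pKa = −log(6.30e-05) = 4.2007. pH = pKa + log([A⁻]/[HA]). 4.65 = 4.2007 + log(ratio). log(ratio) = 4.65 − 4.2007 = 0.4493. ratio = 10^(0.4493) = 2.814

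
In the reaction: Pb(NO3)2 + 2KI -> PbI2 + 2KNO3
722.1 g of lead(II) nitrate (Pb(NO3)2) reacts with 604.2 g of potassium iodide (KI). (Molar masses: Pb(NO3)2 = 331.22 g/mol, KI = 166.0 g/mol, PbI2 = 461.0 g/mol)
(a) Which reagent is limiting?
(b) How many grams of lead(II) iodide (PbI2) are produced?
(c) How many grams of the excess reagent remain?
(a) KI, (b) 839 g, (c) 119.3 g

Moles of Pb(NO3)2 = 722.1 g ÷ 331.22 g/mol = 2.18012 mol
Moles of KI = 604.2 g ÷ 166.0 g/mol = 3.63976 mol
Moles ÷ coefficient: Pb(NO3)2: 2.18012/1 = 2.18, KI: 3.63976/2 = 1.82
(a) KI has the smaller value, so KI is the limiting reagent.
(b) Moles of PbI2 = 3.63976 mol KI × (1/2) = 1.81988 mol; mass = 1.81988 mol × 461.0 g/mol = 839 g
(c) Pb(NO3)2 consumed = 3.63976 × (1/2) = 1.81988 mol; remaining = 2.18012 − 1.81988 = 0.360242 mol; mass = 0.360242 mol × 331.22 g/mol = 119.3 g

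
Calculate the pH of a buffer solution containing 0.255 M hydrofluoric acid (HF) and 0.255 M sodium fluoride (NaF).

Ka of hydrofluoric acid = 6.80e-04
pH = 3.17

pKa = -log(6.80e-04) = 3.17. pH = pKa + log([A⁻]/[HA]) = 3.17 + log(0.255/0.255)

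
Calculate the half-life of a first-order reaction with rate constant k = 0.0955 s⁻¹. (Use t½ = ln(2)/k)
7.26 s

t½ = ln(2)/k = 0.6931/0.0955 = 7.26 s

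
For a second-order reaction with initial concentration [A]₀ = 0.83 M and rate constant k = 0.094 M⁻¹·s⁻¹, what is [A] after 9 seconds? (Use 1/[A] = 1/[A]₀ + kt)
0.4876 M

1/[A] = 1/[A]₀ + k·t = 1/0.83 + (0.094)·(9) = 1.2048 + 0.8460 = 2.0508
[A] = 1/2.0508 = 0.4876 M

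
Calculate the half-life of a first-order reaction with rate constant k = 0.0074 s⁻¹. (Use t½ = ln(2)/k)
93.67 s

t½ = ln(2)/k = 0.6931/0.0074 = 93.67 s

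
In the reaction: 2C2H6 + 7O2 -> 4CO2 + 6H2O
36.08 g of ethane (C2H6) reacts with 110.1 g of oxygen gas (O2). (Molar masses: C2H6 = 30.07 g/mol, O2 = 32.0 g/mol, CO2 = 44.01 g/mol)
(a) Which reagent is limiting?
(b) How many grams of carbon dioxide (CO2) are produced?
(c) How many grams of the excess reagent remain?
(a) O2, (b) 86.53 g, (c) 6.52 g

Moles of C2H6 = 36.08 g ÷ 30.07 g/mol = 1.19987 mol
Moles of O2 = 110.1 g ÷ 32.0 g/mol = 3.44062 mol
Moles ÷ coefficient: C2H6: 1.19987/2 = 0.5999, O2: 3.44062/7 = 0.4915
(a) O2 has the smaller value, so O2 is the limiting reagent.
(b) Moles of CO2 = 3.44062 mol O2 × (4/7) = 1.96607 mol; mass = 1.96607 mol × 44.01 g/mol = 86.53 g
(c) C2H6 consumed = 3.44062 × (2/7) = 0.983036 mol; remaining = 1.19987 − 0.983036 = 0.216831 mol; mass = 0.216831 mol × 30.07 g/mol = 6.52 g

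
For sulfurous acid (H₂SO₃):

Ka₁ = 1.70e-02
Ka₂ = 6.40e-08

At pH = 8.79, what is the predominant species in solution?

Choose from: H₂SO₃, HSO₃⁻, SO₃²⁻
SO₃²⁻

pKa1 = 1.77, pKa2 = 7.19. Each pKa is the crossover between adjacent species; pH = 8.79 lies in the region where SO₃²⁻ predominates.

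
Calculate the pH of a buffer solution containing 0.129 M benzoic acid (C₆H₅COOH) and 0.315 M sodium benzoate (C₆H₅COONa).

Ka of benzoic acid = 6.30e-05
pH = 4.59

pKa = -log(6.30e-05) = 4.20. pH = pKa + log([A⁻]/[HA]) = 4.20 + log(0.315/0.129)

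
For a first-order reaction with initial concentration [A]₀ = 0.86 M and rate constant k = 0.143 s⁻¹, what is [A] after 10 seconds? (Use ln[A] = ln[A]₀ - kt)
0.2058 M

ln[A] = ln[A]₀ - k·t = ln(0.86) - (0.143)·(10) = -0.1508 - 1.4300 = -1.5808
[A] = e^(-1.5808) = 0.2058 M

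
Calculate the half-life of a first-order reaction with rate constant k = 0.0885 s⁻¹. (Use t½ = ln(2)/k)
7.83 s

t½ = ln(2)/k = 0.6931/0.0885 = 7.83 s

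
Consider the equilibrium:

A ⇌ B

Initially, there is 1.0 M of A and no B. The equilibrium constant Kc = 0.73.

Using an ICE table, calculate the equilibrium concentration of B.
[B] = 0.422 M

ICE: [A] = 1.0 − x, [B] = x.
Kc = x/(1.0 − x) = 0.73 ⇒ x = 0.73·1.0/(1 + 0.73) = 0.73/1.73 = 0.422.
[B] = x = 0.422 M.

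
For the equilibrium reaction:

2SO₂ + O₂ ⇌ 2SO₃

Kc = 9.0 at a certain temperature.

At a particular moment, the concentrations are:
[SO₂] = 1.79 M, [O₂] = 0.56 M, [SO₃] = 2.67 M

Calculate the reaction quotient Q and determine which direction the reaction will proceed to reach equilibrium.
Q = 3.973, Q < K, reaction proceeds forward (toward products)

Q = ([SO₃]^2) / ([SO₂]^2 × [O₂])
  = ((2.67)^2) / ((1.79)^2·(0.56)) = 7.1289/1.7943 = 3.973
Since Q = 3.973 < Kc = 9.0, the reaction proceeds forward (toward products) to reach equilibrium.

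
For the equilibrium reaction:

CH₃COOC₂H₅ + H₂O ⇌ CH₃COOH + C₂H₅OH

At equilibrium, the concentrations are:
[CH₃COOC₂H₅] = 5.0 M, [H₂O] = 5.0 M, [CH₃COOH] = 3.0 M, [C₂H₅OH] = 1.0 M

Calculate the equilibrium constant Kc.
K_c = 0.1200

Kc = ([CH₃COOH] × [C₂H₅OH]) / ([CH₃COOC₂H₅] × [H₂O])
   = ((3.0)·(1.0)) / ((5.0)·(5.0))
   = 3 / 25 = 0.1200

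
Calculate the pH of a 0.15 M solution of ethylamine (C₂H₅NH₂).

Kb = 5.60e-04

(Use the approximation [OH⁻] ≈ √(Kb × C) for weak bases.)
pH = 11.96

[OH⁻] = √(Kb × C) = √(5.60e-04 × 0.15) = 9.1652e-03. pOH = 2.04, pH = 14 - pOH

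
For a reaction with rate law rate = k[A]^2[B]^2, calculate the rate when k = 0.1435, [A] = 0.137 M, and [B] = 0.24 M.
0.0001551 M/s

rate = k·[A]^2·[B]^2 = 0.1435·(0.137)^2·(0.24)^2 = 0.1435·0.018769·0.0576 = 0.0001551 M/s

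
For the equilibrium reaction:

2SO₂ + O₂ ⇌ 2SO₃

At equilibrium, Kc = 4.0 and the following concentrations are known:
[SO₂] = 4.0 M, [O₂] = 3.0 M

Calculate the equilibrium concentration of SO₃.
[SO₃] = 13.8564 M

Kc = ([SO₃]^2) / ([SO₂]^2 × [O₂]) = 4.0
[SO₃]^2 = Kc · (reactant terms)/(other product terms) = 4.0 · 48 / 1 = 192
[SO₃] = (192)^(1/2) = 13.8564 M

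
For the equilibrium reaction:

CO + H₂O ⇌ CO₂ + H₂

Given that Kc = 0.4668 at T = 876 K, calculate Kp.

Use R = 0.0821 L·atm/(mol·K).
K_p = 0.4668

Δn = (moles gaseous products) − (moles gaseous reactants) = 0
T = 876 K; RT = 0.0821 × 876 = 71.9196
Kp = Kc·(RT)^Δn = 0.4668 × (71.9196)^0 = 0.4668 × 1 = 0.4668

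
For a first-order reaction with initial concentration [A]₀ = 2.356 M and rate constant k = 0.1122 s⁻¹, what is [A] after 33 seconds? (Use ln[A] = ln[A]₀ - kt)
0.0581 M

ln[A] = ln[A]₀ - k·t = ln(2.356) - (0.1122)·(33) = 0.8570 - 3.7026 = -2.8456
[A] = e^(-2.8456) = 0.0581 M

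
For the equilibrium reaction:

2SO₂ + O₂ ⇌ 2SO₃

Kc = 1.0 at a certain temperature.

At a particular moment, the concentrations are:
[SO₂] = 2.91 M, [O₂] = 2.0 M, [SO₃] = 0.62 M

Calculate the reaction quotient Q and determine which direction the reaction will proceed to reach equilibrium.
Q = 0.023, Q < K, reaction proceeds forward (toward products)

Q = ([SO₃]^2) / ([SO₂]^2 × [O₂])
  = ((0.62)^2) / ((2.91)^2·(2.0)) = 0.3844/16.936 = 0.0227
Since Q = 0.0227 < Kc = 1.0, the reaction proceeds forward (toward products) to reach equilibrium.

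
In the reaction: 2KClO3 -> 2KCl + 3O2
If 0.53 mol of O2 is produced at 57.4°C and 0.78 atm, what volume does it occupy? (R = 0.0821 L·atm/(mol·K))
T = 57.4°C + 273.15 = 330.55 K
V = nRT/P = (0.53 × 0.0821 × 330.55) / 0.78
V = 18.44 L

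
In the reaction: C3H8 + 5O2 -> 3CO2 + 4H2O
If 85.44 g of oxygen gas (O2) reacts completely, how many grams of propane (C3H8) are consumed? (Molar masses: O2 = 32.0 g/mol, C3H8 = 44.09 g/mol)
Moles of O2 = 85.44 g ÷ 32.0 g/mol = 2.67 mol
Mole ratio: 1 mol C3H8 / 5 mol O2
Moles of C3H8 = 2.67 × (1/5) = 0.534 mol
Mass of C3H8 = 0.534 mol × 44.09 g/mol = 23.54 g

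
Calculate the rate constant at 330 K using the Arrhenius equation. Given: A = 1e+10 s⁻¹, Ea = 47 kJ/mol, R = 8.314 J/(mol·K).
3.63e+02 s⁻¹

k = A·exp(-Ea/(R·T)) = 1e+10·exp(-47000/(8.314·330)) = 1e+10·exp(-17.1307) = 1e+10·3.6329e-08 = 3.63e+02 s⁻¹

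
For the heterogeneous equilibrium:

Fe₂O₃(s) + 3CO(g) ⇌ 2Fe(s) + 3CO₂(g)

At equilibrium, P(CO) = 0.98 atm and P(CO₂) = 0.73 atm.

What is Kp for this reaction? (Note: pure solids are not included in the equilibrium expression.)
K_p = 0.413

Solids (Fe₂O₃, Fe) are excluded.
Kp = P(CO₂)³/P(CO)³ = (0.73)³/(0.98)³ = 0.389/0.9412 = 0.413.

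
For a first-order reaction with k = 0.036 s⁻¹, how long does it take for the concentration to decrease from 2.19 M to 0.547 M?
38.53 s

From ln[A] = ln[A]₀ - k·t: t = ln([A]₀/[A])/k = ln(2.19/0.547)/0.036 = ln(4.0037)/0.036 = 1.3872/0.036 = 38.53 s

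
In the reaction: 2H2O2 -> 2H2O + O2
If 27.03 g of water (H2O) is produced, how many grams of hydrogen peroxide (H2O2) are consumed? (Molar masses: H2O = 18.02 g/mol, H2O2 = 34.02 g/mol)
Moles of H2O = 27.03 g ÷ 18.02 g/mol = 1.5 mol
Mole ratio: 2 mol H2O2 / 2 mol H2O
Moles of H2O2 = 1.5 × (2/2) = 1.5 mol
Mass of H2O2 = 1.5 mol × 34.02 g/mol = 51.03 g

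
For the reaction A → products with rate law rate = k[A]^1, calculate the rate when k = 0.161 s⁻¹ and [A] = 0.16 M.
0.02576 M/s

rate = k·[A]^1 = 0.161·(0.16)^1 = 0.161·0.16 = 0.02576 M/s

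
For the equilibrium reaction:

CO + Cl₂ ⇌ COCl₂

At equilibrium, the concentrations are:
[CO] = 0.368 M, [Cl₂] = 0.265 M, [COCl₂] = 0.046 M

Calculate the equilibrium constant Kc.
K_c = 0.4717

Kc = ([COCl₂]) / ([CO] × [Cl₂])
   = ((0.046)) / ((0.368)·(0.265))
   = 0.046 / 0.09752 = 0.4717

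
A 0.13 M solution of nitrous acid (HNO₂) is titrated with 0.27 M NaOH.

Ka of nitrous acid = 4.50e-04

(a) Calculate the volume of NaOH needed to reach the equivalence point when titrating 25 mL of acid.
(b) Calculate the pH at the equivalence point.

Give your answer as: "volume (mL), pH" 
V = 12.0 mL, pH = 8.15

(a) At equivalence: moles acid = moles base.
moles acid = 0.13 × 0.025 = 0.00325 mol; V_NaOH = 0.00325/0.27 = 0.01204 L = 12.0 mL.
(b) At equivalence, all acid → conjugate base A⁻ at [A⁻] = 0.00325/0.03704 = 0.08775 M.
Kb = Kw/Ka = 1.0e-14/4.50e-04 = 2.222e-11; [OH⁻] = √(Kb·[A⁻]) = 1.396e-06; pOH = 5.85; pH = 14 − pOH = 8.15.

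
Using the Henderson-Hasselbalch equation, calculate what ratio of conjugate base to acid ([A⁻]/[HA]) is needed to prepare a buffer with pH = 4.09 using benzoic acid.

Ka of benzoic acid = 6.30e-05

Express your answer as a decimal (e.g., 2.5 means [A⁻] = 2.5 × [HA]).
[A⁻]/[HA] = 0.775

pKa = −log(6.30e-05) = 4.2007. pH = pKa + log([A⁻]/[HA]). 4.09 = 4.2007 + log(ratio). log(ratio) = 4.09 − 4.2007 = -0.1107. ratio = 10^(-0.1107) = 0.775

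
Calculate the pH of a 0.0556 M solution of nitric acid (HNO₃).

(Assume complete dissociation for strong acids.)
pH = 1.25

[H⁺] = 0.0556 M for strong acid. pH = -log[H⁺] = -log(0.0556)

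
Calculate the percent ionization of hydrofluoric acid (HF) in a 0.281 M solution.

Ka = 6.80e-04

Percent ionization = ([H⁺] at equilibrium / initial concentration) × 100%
Percent ionization = 4.8%

Let x = [H⁺]. Ka = x²/(C - x) ⇒ x² + (6.80e-04)x - (6.80e-04)(0.281) = 0. x = 1.3487e-02. Percent = (1.3487e-02/0.281) × 100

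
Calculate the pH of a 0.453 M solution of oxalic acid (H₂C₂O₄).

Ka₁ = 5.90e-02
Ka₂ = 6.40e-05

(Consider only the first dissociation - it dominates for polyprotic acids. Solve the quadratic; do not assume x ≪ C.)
pH = 0.86

x² + Ka₁·x − Ka₁·C = 0 with Ka₁ = 5.90e-02, C = 0.453.
x = (−Ka₁ + √(Ka₁² + 4·Ka₁·C))/2 = 1.3662e-01 M, so pH = 0.86.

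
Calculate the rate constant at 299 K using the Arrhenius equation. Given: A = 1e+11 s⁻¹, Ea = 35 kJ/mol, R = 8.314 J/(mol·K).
7.68e+04 s⁻¹

k = A·exp(-Ea/(R·T)) = 1e+11·exp(-35000/(8.314·299)) = 1e+11·exp(-14.0795) = 1e+11·7.6799e-07 = 7.68e+04 s⁻¹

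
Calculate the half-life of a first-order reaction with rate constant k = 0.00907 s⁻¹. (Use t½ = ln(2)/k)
76.42 s

t½ = ln(2)/k = 0.6931/0.00907 = 76.42 s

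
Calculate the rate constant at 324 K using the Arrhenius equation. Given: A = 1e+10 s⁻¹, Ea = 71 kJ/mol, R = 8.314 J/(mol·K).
3.57e-02 s⁻¹

k = A·exp(-Ea/(R·T)) = 1e+10·exp(-71000/(8.314·324)) = 1e+10·exp(-26.3574) = 1e+10·3.5736e-12 = 3.57e-02 s⁻¹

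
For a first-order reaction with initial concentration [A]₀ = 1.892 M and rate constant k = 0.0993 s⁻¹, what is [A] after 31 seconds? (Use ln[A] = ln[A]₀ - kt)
0.0871 M

ln[A] = ln[A]₀ - k·t = ln(1.892) - (0.0993)·(31) = 0.6376 - 3.0783 = -2.4407
[A] = e^(-2.4407) = 0.0871 M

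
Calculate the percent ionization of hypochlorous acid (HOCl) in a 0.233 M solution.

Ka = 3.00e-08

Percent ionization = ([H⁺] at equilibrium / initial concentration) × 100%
Percent ionization = 0.0359%

Let x = [H⁺]. Ka = x²/(C - x) ⇒ x² + (3.00e-08)x - (3.00e-08)(0.233) = 0. x = 8.3591e-05. Percent = (8.3591e-05/0.233) × 100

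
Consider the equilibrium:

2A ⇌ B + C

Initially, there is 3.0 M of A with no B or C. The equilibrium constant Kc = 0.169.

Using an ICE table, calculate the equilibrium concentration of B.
[B] = 0.677 M

ICE: [A] = 3.0 − 2x, [B] = [C] = x.
Kc = x²/(3.0 − 2x)² = 0.169 ⇒ √Kc = x/(3.0 − 2x).
x = √0.169·3.0/(1 + 2√0.169) = 0.4111·3.0/1.8222 = 0.67682.
[B] = x = 0.677 M.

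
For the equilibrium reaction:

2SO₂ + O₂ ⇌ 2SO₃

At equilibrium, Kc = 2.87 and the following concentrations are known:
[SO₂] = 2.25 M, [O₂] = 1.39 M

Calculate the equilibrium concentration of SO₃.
[SO₃] = 4.4940 M

Kc = ([SO₃]^2) / ([SO₂]^2 × [O₂]) = 2.87
[SO₃]^2 = Kc · (reactant terms)/(other product terms) = 2.87 · 7.0369 / 1 = 20.196
[SO₃] = (20.196)^(1/2) = 4.4940 M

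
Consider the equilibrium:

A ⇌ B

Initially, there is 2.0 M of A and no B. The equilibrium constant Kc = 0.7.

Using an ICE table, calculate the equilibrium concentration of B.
[B] = 0.824 M

ICE: [A] = 2.0 − x, [B] = x.
Kc = x/(2.0 − x) = 0.7 ⇒ x = 0.7·2.0/(1 + 0.7) = 1.4/1.7 = 0.8235.
[B] = x = 0.824 M.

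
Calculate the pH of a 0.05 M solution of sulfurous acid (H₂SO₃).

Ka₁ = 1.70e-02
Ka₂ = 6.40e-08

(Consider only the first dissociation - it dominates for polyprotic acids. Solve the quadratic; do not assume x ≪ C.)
pH = 1.66

x² + Ka₁·x − Ka₁·C = 0 with Ka₁ = 1.70e-02, C = 0.05.
x = (−Ka₁ + √(Ka₁² + 4·Ka₁·C))/2 = 2.1869e-02 M, so pH = 1.66.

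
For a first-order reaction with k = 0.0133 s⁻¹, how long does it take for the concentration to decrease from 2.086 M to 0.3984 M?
124.48 s

From ln[A] = ln[A]₀ - k·t: t = ln([A]₀/[A])/k = ln(2.086/0.3984)/0.0133 = ln(5.2359)/0.0133 = 1.6555/0.0133 = 124.48 s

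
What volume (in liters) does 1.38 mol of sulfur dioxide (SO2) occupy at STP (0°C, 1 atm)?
At STP, 1 mol of gas occupies 22.4 L
Volume = 1.38 mol × 22.4 L/mol = 30.91 L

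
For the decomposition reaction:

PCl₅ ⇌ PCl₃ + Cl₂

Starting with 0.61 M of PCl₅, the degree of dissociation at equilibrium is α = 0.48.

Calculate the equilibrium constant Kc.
K_c = 0.2703

x = α·[A]₀ = 0.48 × 0.61 = 0.2928 M dissociated.
At eq: [PCl₅] = 0.61 − 0.2928 = 0.3172 M; [PCl₃] = [Cl₂] = x = 0.2928 M.
Kc = [PCl₃][Cl₂]/[PCl₅] = (0.2928)²/0.3172 = 0.2703.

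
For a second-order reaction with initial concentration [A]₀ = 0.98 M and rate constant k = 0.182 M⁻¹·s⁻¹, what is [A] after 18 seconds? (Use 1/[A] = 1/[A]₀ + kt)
0.2328 M

1/[A] = 1/[A]₀ + k·t = 1/0.98 + (0.182)·(18) = 1.0204 + 3.2760 = 4.2964
[A] = 1/4.2964 = 0.2328 M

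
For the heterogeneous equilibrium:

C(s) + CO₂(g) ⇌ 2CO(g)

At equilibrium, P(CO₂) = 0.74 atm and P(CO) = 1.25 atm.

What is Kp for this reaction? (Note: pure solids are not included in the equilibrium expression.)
K_p = 2.111

Solid C is excluded.
Kp = P(CO)²/P(CO₂) = (1.25)²/0.74 = 1.562/0.74 = 2.111.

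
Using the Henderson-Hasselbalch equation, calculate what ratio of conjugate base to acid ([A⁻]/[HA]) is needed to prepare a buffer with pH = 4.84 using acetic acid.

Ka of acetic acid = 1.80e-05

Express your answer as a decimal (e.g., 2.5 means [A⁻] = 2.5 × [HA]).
[A⁻]/[HA] = 1.245

pKa = −log(1.80e-05) = 4.7447. pH = pKa + log([A⁻]/[HA]). 4.84 = 4.7447 + log(ratio). log(ratio) = 4.84 − 4.7447 = 0.0953. ratio = 10^(0.0953) = 1.245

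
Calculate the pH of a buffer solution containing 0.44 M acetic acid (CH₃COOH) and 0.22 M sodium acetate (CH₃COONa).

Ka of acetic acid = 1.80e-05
pH = 4.44

pKa = -log(1.80e-05) = 4.74. pH = pKa + log([A⁻]/[HA]) = 4.74 + log(0.22/0.44)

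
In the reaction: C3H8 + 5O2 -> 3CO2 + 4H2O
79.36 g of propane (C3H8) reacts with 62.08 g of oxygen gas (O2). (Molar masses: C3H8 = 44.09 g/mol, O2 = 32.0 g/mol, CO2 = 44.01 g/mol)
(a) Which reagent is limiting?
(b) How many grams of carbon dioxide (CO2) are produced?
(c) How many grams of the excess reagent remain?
(a) O2, (b) 51.23 g, (c) 62.25 g

Moles of C3H8 = 79.36 g ÷ 44.09 g/mol = 1.79995 mol
Moles of O2 = 62.08 g ÷ 32.0 g/mol = 1.94 mol
Moles ÷ coefficient: C3H8: 1.79995/1 = 1.8, O2: 1.94/5 = 0.388
(a) O2 has the smaller value, so O2 is the limiting reagent.
(b) Moles of CO2 = 1.94 mol O2 × (3/5) = 1.164 mol; mass = 1.164 mol × 44.01 g/mol = 51.23 g
(c) C3H8 consumed = 1.94 × (1/5) = 0.388 mol; remaining = 1.79995 − 0.388 = 1.41195 mol; mass = 1.41195 mol × 44.09 g/mol = 62.25 g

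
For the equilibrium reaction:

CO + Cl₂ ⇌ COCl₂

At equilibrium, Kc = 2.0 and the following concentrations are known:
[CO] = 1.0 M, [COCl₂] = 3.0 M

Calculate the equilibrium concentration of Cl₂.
[Cl₂] = 1.5000 M

Kc = ([COCl₂]) / ([CO] × [Cl₂]) = 2.0
[Cl₂]^1 = (product terms)/(Kc · other reactant terms) = 3 / (2.0 · 1) = 1.5
[Cl₂] = 1.5000 M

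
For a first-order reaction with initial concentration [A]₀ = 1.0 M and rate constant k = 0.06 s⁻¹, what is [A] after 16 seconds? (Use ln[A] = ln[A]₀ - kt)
0.3829 M

ln[A] = ln[A]₀ - k·t = ln(1.0) - (0.06)·(16) = 0.0000 - 0.9600 = -0.9600
[A] = e^(-0.9600) = 0.3829 M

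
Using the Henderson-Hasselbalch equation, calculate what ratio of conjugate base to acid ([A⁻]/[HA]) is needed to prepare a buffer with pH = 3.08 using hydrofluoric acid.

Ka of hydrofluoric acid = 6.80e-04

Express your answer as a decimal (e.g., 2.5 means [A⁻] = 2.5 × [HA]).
[A⁻]/[HA] = 0.818

pKa = −log(6.80e-04) = 3.1675. pH = pKa + log([A⁻]/[HA]). 3.08 = 3.1675 + log(ratio). log(ratio) = 3.08 − 3.1675 = -0.0875. ratio = 10^(-0.0875) = 0.818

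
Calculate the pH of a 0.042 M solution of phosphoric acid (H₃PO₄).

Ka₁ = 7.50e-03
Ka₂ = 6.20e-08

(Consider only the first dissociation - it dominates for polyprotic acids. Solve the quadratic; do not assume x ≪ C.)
pH = 1.84

x² + Ka₁·x − Ka₁·C = 0 with Ka₁ = 7.50e-03, C = 0.042.
x = (−Ka₁ + √(Ka₁² + 4·Ka₁·C))/2 = 1.4390e-02 M, so pH = 1.84.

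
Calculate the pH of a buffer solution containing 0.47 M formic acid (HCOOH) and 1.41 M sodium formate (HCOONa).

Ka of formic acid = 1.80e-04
pH = 4.22

pKa = -log(1.80e-04) = 3.74. pH = pKa + log([A⁻]/[HA]) = 3.74 + log(1.41/0.47)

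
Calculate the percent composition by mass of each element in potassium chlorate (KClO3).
K: 31.91%, Cl: 28.93%, O: 39.17%

Molar mass of KClO3 = 122.55 g/mol
% K = (1 × 39.1) / 122.55 × 100% = 39.1 / 122.55 × 100% = 31.91%
% Cl = (1 × 35.45) / 122.55 × 100% = 35.45 / 122.55 × 100% = 28.93%
% O = (3 × 16.0) / 122.55 × 100% = 48 / 122.55 × 100% = 39.17%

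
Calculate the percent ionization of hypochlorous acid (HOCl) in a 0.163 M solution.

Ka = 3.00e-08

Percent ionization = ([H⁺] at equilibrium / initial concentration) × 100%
Percent ionization = 0.0429%

Let x = [H⁺]. Ka = x²/(C - x) ⇒ x² + (3.00e-08)x - (3.00e-08)(0.163) = 0. x = 6.9914e-05. Percent = (6.9914e-05/0.163) × 100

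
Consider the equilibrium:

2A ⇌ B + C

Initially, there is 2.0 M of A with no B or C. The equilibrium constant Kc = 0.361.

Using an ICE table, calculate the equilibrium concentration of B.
[B] = 0.546 M

ICE: [A] = 2.0 − 2x, [B] = [C] = x.
Kc = x²/(2.0 − 2x)² = 0.361 ⇒ √Kc = x/(2.0 − 2x).
x = √0.361·2.0/(1 + 2√0.361) = 0.60083·2.0/2.2017 = 0.5458.
[B] = x = 0.546 M.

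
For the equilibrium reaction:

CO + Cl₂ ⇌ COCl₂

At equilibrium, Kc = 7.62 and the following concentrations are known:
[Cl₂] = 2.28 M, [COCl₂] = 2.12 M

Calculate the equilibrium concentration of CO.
[CO] = 0.1220 M

Kc = ([COCl₂]) / ([CO] × [Cl₂]) = 7.62
[CO]^1 = (product terms)/(Kc · other reactant terms) = 2.12 / (7.62 · 2.28) = 0.12202
[CO] = 0.1220 M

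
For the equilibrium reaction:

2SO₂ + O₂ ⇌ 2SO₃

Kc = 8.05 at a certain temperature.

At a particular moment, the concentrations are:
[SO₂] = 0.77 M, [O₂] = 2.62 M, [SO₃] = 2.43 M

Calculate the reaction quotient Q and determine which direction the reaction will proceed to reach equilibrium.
Q = 3.801, Q < K, reaction proceeds forward (toward products)

Q = ([SO₃]^2) / ([SO₂]^2 × [O₂])
  = ((2.43)^2) / ((0.77)^2·(2.62)) = 5.9049/1.5534 = 3.801
Since Q = 3.801 < Kc = 8.05, the reaction proceeds forward (toward products) to reach equilibrium.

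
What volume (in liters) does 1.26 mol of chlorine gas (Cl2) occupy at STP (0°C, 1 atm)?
At STP, 1 mol of gas occupies 22.4 L
Volume = 1.26 mol × 22.4 L/mol = 28.22 L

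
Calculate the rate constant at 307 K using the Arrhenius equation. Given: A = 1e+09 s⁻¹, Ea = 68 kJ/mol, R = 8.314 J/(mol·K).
2.69e-03 s⁻¹

k = A·exp(-Ea/(R·T)) = 1e+09·exp(-68000/(8.314·307)) = 1e+09·exp(-26.6416) = 1e+09·2.6896e-12 = 2.69e-03 s⁻¹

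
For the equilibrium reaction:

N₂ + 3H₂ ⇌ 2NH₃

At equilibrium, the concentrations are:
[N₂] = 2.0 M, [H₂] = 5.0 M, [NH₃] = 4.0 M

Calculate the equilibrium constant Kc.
K_c = 0.0640

Kc = ([NH₃]^2) / ([N₂] × [H₂]^3)
   = ((4.0)^2) / ((2.0)·(5.0)^3)
   = 16 / 250 = 0.0640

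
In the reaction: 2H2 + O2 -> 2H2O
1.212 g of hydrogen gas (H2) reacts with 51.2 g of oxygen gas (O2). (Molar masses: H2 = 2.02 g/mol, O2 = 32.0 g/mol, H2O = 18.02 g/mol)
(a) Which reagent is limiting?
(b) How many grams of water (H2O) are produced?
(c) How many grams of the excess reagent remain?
(a) H2, (b) 10.81 g, (c) 41.6 g

Moles of H2 = 1.212 g ÷ 2.02 g/mol = 0.6 mol
Moles of O2 = 51.2 g ÷ 32.0 g/mol = 1.6 mol
Moles ÷ coefficient: H2: 0.6/2 = 0.3, O2: 1.6/1 = 1.6
(a) H2 has the smaller value, so H2 is the limiting reagent.
(b) Moles of H2O = 0.6 mol H2 × (2/2) = 0.6 mol; mass = 0.6 mol × 18.02 g/mol = 10.81 g
(c) O2 consumed = 0.6 × (1/2) = 0.3 mol; remaining = 1.6 − 0.3 = 1.3 mol; mass = 1.3 mol × 32.0 g/mol = 41.6 g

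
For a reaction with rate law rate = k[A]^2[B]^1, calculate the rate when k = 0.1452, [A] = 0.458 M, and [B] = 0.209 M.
0.006366 M/s

rate = k·[A]^2·[B]^1 = 0.1452·(0.458)^2·(0.209)^1 = 0.1452·0.209764·0.209 = 0.006366 M/s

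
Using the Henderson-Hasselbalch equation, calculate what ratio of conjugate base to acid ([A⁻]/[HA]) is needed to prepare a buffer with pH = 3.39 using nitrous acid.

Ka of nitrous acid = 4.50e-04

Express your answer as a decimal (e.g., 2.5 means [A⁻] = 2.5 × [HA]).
[A⁻]/[HA] = 1.105

pKa = −log(4.50e-04) = 3.3468. pH = pKa + log([A⁻]/[HA]). 3.39 = 3.3468 + log(ratio). log(ratio) = 3.39 − 3.3468 = 0.0432. ratio = 10^(0.0432) = 1.105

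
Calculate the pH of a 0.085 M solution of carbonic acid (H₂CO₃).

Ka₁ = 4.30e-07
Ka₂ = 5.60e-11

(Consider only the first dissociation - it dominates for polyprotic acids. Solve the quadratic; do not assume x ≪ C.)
pH = 3.72

x² + Ka₁·x − Ka₁·C = 0 with Ka₁ = 4.30e-07, C = 0.085.
x = (−Ka₁ + √(Ka₁² + 4·Ka₁·C))/2 = 1.9097e-04 M, so pH = 3.72.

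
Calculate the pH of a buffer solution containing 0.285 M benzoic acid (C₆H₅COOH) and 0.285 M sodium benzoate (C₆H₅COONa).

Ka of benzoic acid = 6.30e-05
pH = 4.20

pKa = -log(6.30e-05) = 4.20. pH = pKa + log([A⁻]/[HA]) = 4.20 + log(0.285/0.285)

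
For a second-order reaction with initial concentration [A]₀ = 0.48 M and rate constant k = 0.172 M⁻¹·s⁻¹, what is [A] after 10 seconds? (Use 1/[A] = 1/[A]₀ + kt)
0.2629 M

1/[A] = 1/[A]₀ + k·t = 1/0.48 + (0.172)·(10) = 2.0833 + 1.7200 = 3.8033
[A] = 1/3.8033 = 0.2629 M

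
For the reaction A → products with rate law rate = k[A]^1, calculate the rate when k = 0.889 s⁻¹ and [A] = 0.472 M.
0.4196 M/s

rate = k·[A]^1 = 0.889·(0.472)^1 = 0.889·0.472 = 0.4196 M/s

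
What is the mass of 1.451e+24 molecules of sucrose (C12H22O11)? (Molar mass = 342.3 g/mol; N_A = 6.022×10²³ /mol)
Moles = 1.451e+24 ÷ 6.022×10²³ = 2.4095 mol
Mass = 2.4095 mol × 342.3 g/mol = 824.8 g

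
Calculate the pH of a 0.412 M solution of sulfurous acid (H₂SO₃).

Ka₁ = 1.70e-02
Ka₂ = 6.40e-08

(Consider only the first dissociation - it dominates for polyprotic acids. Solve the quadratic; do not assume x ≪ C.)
pH = 1.12

x² + Ka₁·x − Ka₁·C = 0 with Ka₁ = 1.70e-02, C = 0.412.
x = (−Ka₁ + √(Ka₁² + 4·Ka₁·C))/2 = 7.5620e-02 M, so pH = 1.12.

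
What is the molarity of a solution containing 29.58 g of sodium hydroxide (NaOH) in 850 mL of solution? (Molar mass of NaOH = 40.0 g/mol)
Moles of NaOH = 29.58 g ÷ 40.0 g/mol = 0.7395 mol
Volume = 850 mL = 0.85 L
Molarity = 0.7395 mol ÷ 0.85 L = 0.87 M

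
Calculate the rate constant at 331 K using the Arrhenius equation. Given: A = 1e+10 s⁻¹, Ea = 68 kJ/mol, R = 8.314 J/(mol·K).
1.86e-01 s⁻¹

k = A·exp(-Ea/(R·T)) = 1e+10·exp(-68000/(8.314·331)) = 1e+10·exp(-24.7099) = 1e+10·1.8562e-11 = 1.86e-01 s⁻¹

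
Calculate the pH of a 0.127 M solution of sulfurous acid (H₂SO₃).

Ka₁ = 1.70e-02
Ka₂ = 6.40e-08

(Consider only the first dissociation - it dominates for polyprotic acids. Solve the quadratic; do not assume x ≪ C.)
pH = 1.41

x² + Ka₁·x − Ka₁·C = 0 with Ka₁ = 1.70e-02, C = 0.127.
x = (−Ka₁ + √(Ka₁² + 4·Ka₁·C))/2 = 3.8736e-02 M, so pH = 1.41.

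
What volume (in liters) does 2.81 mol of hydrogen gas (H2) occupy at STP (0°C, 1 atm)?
At STP, 1 mol of gas occupies 22.4 L
Volume = 2.81 mol × 22.4 L/mol = 62.94 L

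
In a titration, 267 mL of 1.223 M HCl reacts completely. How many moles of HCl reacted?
Moles = Molarity × Volume (L)
Moles = 1.223 M × 0.267 L = 0.3265 mol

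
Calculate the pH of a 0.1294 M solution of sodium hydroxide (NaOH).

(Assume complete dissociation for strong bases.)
pH = 13.11

[OH⁻] = 0.1294 M for strong base. pOH = -log[OH⁻] = 0.89, pH = 14 - pOH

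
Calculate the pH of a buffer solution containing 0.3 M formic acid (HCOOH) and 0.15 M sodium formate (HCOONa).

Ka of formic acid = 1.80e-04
pH = 3.44

pKa = -log(1.80e-04) = 3.74. pH = pKa + log([A⁻]/[HA]) = 3.74 + log(0.15/0.3)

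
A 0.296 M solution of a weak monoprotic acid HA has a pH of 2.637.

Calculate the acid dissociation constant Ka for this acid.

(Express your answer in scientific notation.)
K_a = 1.81e-05

[H⁺] = 10^(−pH) = 10^(−2.637) = 2.307e-03 M. For HA ⇌ H⁺ + A⁻, Ka = x²/(C − x) = (2.307e-03)²/(0.296 − 2.307e-03) = 1.81e-05.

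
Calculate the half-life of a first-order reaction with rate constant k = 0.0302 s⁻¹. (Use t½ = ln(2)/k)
22.95 s

t½ = ln(2)/k = 0.6931/0.0302 = 22.95 s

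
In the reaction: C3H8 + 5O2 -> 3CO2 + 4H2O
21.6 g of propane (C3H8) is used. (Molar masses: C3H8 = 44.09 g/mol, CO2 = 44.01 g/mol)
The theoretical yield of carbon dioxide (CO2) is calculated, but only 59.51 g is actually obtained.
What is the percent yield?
Moles of C3H8 = 21.6 g ÷ 44.09 g/mol = 0.489907 mol
Mole ratio: 3 mol CO2 / 1 mol C3H8
Moles of CO2 = 0.489907 × (3/1) = 1.46972 mol
Theoretical yield = 1.46972 mol × 44.01 g/mol = 64.682 g
Actual yield = 59.51 g
Percent yield = (59.51 / 64.682) × 100% = 92.0%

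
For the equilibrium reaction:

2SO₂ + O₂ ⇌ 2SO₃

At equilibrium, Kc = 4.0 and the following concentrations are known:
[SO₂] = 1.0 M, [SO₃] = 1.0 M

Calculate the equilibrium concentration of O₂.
[O₂] = 0.2500 M

Kc = ([SO₃]^2) / ([SO₂]^2 × [O₂]) = 4.0
[O₂]^1 = (product terms)/(Kc · other reactant terms) = 1 / (4.0 · 1) = 0.25
[O₂] = 0.2500 M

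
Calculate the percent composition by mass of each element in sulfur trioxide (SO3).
S: 40.05%, O: 59.95%

Molar mass of SO3 = 80.07 g/mol
% S = (1 × 32.07) / 80.07 × 100% = 32.07 / 80.07 × 100% = 40.05%
% O = (3 × 16.0) / 80.07 × 100% = 48 / 80.07 × 100% = 59.95%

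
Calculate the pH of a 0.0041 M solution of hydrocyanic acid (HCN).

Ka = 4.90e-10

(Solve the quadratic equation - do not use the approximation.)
pH = 5.85

x² + Ka×x - Ka×C = 0. Using quadratic formula: [H⁺] = 1.4171e-06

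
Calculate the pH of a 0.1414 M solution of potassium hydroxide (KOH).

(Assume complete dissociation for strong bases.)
pH = 13.15

[OH⁻] = 0.1414 M for strong base. pOH = -log[OH⁻] = 0.85, pH = 14 - pOH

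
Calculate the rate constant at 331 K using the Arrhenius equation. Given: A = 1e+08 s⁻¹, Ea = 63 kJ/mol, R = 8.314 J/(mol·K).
1.14e-02 s⁻¹

k = A·exp(-Ea/(R·T)) = 1e+08·exp(-63000/(8.314·331)) = 1e+08·exp(-22.8930) = 1e+08·1.1421e-10 = 1.14e-02 s⁻¹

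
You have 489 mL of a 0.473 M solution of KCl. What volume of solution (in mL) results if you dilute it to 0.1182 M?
Using M₁V₁ = M₂V₂:
0.473 × 489 = 0.1182 × V₂
V₂ = (0.473 × 489) / 0.1182 = 1957 mL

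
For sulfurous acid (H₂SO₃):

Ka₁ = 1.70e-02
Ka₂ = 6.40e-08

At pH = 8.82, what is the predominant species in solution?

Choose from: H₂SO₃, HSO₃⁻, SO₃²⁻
SO₃²⁻

pKa1 = 1.77, pKa2 = 7.19. Each pKa is the crossover between adjacent species; pH = 8.82 lies in the region where SO₃²⁻ predominates.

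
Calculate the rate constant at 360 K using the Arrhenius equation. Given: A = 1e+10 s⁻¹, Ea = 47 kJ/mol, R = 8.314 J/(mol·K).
1.51e+03 s⁻¹

k = A·exp(-Ea/(R·T)) = 1e+10·exp(-47000/(8.314·360)) = 1e+10·exp(-15.7031) = 1e+10·1.5144e-07 = 1.51e+03 s⁻¹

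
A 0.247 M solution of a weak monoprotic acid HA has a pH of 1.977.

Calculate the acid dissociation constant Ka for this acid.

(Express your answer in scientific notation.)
K_a = 4.70e-04

[H⁺] = 10^(−pH) = 10^(−1.977) = 1.054e-02 M. For HA ⇌ H⁺ + A⁻, Ka = x²/(C − x) = (1.054e-02)²/(0.247 − 1.054e-02) = 4.70e-04.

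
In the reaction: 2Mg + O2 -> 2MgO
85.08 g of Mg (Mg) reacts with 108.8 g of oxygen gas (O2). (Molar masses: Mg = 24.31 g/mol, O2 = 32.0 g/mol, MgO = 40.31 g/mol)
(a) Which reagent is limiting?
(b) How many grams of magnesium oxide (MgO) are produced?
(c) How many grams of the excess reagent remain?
(a) Mg, (b) 141.1 g, (c) 52.8 g

Moles of Mg = 85.08 g ÷ 24.31 g/mol = 3.49979 mol
Moles of O2 = 108.8 g ÷ 32.0 g/mol = 3.4 mol
Moles ÷ coefficient: Mg: 3.49979/2 = 1.75, O2: 3.4/1 = 3.4
(a) Mg has the smaller value, so Mg is the limiting reagent.
(b) Moles of MgO = 3.49979 mol Mg × (2/2) = 3.49979 mol; mass = 3.49979 mol × 40.31 g/mol = 141.1 g
(c) O2 consumed = 3.49979 × (1/2) = 1.7499 mol; remaining = 3.4 − 1.7499 = 1.6501 mol; mass = 1.6501 mol × 32.0 g/mol = 52.8 g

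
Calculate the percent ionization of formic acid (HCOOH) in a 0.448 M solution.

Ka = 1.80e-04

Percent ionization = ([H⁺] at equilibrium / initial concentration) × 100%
Percent ionization = 1.98%

Let x = [H⁺]. Ka = x²/(C - x) ⇒ x² + (1.80e-04)x - (1.80e-04)(0.448) = 0. x = 8.8904e-03. Percent = (8.8904e-03/0.448) × 100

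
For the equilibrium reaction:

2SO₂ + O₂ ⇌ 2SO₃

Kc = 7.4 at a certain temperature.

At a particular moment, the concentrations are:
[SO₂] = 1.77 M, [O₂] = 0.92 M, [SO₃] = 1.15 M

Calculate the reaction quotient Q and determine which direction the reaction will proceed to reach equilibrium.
Q = 0.459, Q < K, reaction proceeds forward (toward products)

Q = ([SO₃]^2) / ([SO₂]^2 × [O₂])
  = ((1.15)^2) / ((1.77)^2·(0.92)) = 1.3225/2.8823 = 0.4588
Since Q = 0.4588 < Kc = 7.4, the reaction proceeds forward (toward products) to reach equilibrium.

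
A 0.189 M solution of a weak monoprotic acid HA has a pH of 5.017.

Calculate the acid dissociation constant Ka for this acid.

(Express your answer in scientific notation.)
K_a = 4.89e-10

[H⁺] = 10^(−pH) = 10^(−5.017) = 9.616e-06 M. For HA ⇌ H⁺ + A⁻, Ka = x²/(C − x) = (9.616e-06)²/(0.189 − 9.616e-06) = 4.89e-10.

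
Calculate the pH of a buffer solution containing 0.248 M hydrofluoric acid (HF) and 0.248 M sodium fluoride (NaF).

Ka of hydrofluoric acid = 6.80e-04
pH = 3.17

pKa = -log(6.80e-04) = 3.17. pH = pKa + log([A⁻]/[HA]) = 3.17 + log(0.248/0.248)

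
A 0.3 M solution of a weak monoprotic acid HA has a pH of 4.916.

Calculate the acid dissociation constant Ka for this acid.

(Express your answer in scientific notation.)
K_a = 4.91e-10

[H⁺] = 10^(−pH) = 10^(−4.916) = 1.213e-05 M. For HA ⇌ H⁺ + A⁻, Ka = x²/(C − x) = (1.213e-05)²/(0.3 − 1.213e-05) = 4.91e-10.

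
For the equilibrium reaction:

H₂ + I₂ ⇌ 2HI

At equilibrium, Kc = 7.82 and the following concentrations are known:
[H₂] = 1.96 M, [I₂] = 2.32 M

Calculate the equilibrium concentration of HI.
[HI] = 5.9631 M

Kc = ([HI]^2) / ([H₂] × [I₂]) = 7.82
[HI]^2 = Kc · (reactant terms)/(other product terms) = 7.82 · 4.5472 / 1 = 35.559
[HI] = (35.559)^(1/2) = 5.9631 M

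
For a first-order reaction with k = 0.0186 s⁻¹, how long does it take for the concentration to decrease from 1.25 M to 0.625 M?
37.27 s

From ln[A] = ln[A]₀ - k·t: t = ln([A]₀/[A])/k = ln(1.25/0.625)/0.0186 = ln(2.0000)/0.0186 = 0.6931/0.0186 = 37.27 s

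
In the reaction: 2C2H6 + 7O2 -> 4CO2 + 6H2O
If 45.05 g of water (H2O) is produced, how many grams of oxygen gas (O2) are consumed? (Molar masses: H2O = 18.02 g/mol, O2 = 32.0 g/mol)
Moles of H2O = 45.05 g ÷ 18.02 g/mol = 2.5 mol
Mole ratio: 7 mol O2 / 6 mol H2O
Moles of O2 = 2.5 × (7/6) = 2.91667 mol
Mass of O2 = 2.91667 mol × 32.0 g/mol = 93.33 g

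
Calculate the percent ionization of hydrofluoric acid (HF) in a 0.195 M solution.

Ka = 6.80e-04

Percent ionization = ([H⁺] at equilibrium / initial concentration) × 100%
Percent ionization = 5.73%

Let x = [H⁺]. Ka = x²/(C - x) ⇒ x² + (6.80e-04)x - (6.80e-04)(0.195) = 0. x = 1.1180e-02. Percent = (1.1180e-02/0.195) × 100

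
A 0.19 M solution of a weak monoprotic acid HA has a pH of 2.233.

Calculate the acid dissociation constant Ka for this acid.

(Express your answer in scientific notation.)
K_a = 1.86e-04

[H⁺] = 10^(−pH) = 10^(−2.233) = 5.848e-03 M. For HA ⇌ H⁺ + A⁻, Ka = x²/(C − x) = (5.848e-03)²/(0.19 − 5.848e-03) = 1.86e-04.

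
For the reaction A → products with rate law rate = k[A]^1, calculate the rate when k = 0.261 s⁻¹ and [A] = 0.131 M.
0.03419 M/s

rate = k·[A]^1 = 0.261·(0.131)^1 = 0.261·0.131 = 0.03419 M/s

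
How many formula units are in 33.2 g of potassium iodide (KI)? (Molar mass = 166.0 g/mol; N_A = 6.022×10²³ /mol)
Moles = 33.2 g ÷ 166.0 g/mol = 0.2 mol
Formula units = 0.2 mol × 6.022×10²³ /mol = 1.204e+23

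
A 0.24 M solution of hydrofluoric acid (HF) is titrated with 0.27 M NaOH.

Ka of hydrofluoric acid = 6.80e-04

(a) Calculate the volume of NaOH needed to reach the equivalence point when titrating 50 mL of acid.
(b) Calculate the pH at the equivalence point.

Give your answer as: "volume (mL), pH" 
V = 44.4 mL, pH = 8.14

(a) At equivalence: moles acid = moles base.
moles acid = 0.24 × 0.05 = 0.012 mol; V_NaOH = 0.012/0.27 = 0.04444 L = 44.4 mL.
(b) At equivalence, all acid → conjugate base A⁻ at [A⁻] = 0.012/0.09444 = 0.1271 M.
Kb = Kw/Ka = 1.0e-14/6.80e-04 = 1.471e-11; [OH⁻] = √(Kb·[A⁻]) = 1.367e-06; pOH = 5.86; pH = 14 − pOH = 8.14.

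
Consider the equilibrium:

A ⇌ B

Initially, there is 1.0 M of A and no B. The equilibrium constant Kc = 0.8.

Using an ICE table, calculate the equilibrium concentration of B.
[B] = 0.444 M

ICE: [A] = 1.0 − x, [B] = x.
Kc = x/(1.0 − x) = 0.8 ⇒ x = 0.8·1.0/(1 + 0.8) = 0.8/1.8 = 0.4444.
[B] = x = 0.444 M.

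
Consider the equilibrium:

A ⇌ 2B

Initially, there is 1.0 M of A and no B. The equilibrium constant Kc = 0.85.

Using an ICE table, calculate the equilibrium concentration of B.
[B] = 0.734 M

ICE: [A] = 1.0 − x, [B] = 2x.
Kc = (2x)²/(1.0 − x) = 0.85 ⇒ 4x² + 0.85x − 0.85 = 0.
x = (−0.85 + √(0.85² + 4·4·0.85))/(2·4) = (−0.85 + √14.322)/8 = 0.36681.
[B] = 2x = 0.734 M.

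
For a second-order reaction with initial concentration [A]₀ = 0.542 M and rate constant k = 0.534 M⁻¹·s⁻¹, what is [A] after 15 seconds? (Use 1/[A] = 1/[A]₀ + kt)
0.1015 M

1/[A] = 1/[A]₀ + k·t = 1/0.542 + (0.534)·(15) = 1.8450 + 8.0100 = 9.8550
[A] = 1/9.8550 = 0.1015 M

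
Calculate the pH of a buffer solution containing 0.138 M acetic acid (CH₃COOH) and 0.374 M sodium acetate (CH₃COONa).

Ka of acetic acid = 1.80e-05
pH = 5.18

pKa = -log(1.80e-05) = 4.74. pH = pKa + log([A⁻]/[HA]) = 4.74 + log(0.374/0.138)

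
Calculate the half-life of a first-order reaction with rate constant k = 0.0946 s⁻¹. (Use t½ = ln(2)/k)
7.33 s

t½ = ln(2)/k = 0.6931/0.0946 = 7.33 s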